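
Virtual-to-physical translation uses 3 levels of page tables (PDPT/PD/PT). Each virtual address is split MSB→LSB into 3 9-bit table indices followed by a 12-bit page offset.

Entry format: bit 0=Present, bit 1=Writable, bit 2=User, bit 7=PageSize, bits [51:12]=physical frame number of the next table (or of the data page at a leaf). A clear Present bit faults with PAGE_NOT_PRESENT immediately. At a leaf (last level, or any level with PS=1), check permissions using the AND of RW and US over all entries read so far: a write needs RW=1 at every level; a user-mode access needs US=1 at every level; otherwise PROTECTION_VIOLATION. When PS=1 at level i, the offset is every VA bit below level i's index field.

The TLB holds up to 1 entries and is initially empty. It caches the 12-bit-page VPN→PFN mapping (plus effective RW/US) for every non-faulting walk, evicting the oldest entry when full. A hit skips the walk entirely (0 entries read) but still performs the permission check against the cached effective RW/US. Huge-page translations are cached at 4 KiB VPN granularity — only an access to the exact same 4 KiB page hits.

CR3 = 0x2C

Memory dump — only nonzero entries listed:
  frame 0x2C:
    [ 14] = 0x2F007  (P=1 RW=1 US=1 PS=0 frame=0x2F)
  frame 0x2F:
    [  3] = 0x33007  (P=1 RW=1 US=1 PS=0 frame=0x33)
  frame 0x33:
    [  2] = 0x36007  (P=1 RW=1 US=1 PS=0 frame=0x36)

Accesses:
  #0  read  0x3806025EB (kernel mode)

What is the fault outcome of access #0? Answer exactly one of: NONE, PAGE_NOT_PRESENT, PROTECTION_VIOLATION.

Walk each access:
#0 VA=0x3806025EB (r,kernel):
  [0] read 0x2C idx=14: raw=0x2F007 flags P=1 W=1 U=1 S=0
  [1] read 0x2F idx=3: raw=0x33007 flags P=1 W=1 U=1 S=0
  [2] read 0x33 idx=2: raw=0x36007 flags P=1 W=1 U=1 S=0
  → PA=0x365EB  (3 entries read)

Access #0 fault: NONE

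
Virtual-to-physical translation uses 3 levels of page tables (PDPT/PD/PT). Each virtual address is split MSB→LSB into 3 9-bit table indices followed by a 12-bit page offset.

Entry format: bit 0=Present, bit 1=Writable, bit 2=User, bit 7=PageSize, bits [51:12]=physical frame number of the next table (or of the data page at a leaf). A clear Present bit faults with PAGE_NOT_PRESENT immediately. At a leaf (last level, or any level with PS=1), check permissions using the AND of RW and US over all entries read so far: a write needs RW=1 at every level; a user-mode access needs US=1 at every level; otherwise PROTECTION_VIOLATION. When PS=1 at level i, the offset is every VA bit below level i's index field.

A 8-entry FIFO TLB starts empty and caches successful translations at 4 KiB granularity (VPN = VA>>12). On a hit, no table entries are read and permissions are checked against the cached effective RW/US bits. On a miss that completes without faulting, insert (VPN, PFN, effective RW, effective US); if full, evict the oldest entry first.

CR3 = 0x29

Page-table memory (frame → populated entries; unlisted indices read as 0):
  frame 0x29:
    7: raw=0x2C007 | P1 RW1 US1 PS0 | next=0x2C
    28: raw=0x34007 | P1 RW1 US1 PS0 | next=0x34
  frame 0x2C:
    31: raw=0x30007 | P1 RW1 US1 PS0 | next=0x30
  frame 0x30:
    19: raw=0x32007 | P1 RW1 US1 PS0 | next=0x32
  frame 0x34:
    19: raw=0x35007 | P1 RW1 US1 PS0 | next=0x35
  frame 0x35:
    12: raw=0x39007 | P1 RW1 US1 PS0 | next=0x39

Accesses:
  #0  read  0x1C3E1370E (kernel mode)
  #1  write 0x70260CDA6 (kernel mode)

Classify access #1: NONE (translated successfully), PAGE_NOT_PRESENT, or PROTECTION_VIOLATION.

Per-access translation:
#0 VA=0x1C3E1370E (r,kernel):
  L0: frame=0x29 idx=7 entry=0x2C007 [P=1 RW=1 US=1 PS=0]
  L1: frame=0x2C idx=31 entry=0x30007 [P=1 RW=1 US=1 PS=0]
  L2: frame=0x30 idx=19 entry=0x32007 [P=1 RW=1 US=1 PS=0]
  ⇒ phys 0x3270E  [3 reads]
#1 VA=0x70260CDA6 (w,kernel):
  L0: frame=0x29 idx=28 entry=0x34007 [P=1 RW=1 US=1 PS=0]
  L1: frame=0x34 idx=19 entry=0x35007 [P=1 RW=1 US=1 PS=0]
  L2: frame=0x35 idx=12 entry=0x39007 [P=1 RW=1 US=1 PS=0]
  ⇒ phys 0x39DA6  [3 reads]

Access #1 fault: NONE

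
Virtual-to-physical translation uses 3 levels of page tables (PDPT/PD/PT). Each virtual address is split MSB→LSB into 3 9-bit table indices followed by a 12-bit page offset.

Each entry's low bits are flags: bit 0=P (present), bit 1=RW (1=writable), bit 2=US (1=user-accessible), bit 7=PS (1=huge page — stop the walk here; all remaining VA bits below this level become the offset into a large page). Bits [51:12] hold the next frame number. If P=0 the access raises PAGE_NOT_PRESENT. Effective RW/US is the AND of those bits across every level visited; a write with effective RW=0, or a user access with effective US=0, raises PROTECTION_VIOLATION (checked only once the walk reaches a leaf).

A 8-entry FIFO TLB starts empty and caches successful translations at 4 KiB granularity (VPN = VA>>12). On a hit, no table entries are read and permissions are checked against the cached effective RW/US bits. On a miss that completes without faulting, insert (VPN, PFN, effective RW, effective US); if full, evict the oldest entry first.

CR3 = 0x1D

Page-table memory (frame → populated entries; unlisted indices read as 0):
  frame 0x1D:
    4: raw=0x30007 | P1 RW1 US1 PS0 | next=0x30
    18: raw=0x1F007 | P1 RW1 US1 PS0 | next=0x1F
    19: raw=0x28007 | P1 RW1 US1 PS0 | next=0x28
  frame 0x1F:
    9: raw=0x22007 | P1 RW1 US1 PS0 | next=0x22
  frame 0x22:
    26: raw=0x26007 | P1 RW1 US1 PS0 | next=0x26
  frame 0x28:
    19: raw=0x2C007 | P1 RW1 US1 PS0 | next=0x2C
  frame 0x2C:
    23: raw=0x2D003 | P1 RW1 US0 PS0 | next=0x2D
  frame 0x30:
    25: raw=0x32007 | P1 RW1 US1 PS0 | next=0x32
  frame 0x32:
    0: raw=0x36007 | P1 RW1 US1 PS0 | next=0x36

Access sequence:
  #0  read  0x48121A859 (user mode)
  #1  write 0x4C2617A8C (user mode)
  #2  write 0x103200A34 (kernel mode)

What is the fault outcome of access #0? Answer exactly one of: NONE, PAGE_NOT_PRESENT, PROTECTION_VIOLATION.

Per-access translation:
#0 VA=0x48121A859 (r,user):
  lvl0: tbl 0x1D, slot 18 ⇒ 0x1F007 (P1/RW1/US1/PS0)
  lvl1: tbl 0x1F, slot 9 ⇒ 0x22007 (P1/RW1/US1/PS0)
  lvl2: tbl 0x22, slot 26 ⇒ 0x26007 (P1/RW1/US1/PS0)
  ⇒ phys 0x26859  [3 reads]
#1 VA=0x4C2617A8C (w,user):
  lvl0: tbl 0x1D, slot 19 ⇒ 0x28007 (P1/RW1/US1/PS0)
  lvl1: tbl 0x28, slot 19 ⇒ 0x2C007 (P1/RW1/US1/PS0)
  lvl2: tbl 0x2C, slot 23 ⇒ 0x2D003 (P1/RW1/US0/PS0)
  → PROTECTION_VIOLATION  (3 entries read)
#2 VA=0x103200A34 (w,kernel):
  lvl0: tbl 0x1D, slot 4 ⇒ 0x30007 (P1/RW1/US1/PS0)
  lvl1: tbl 0x30, slot 25 ⇒ 0x32007 (P1/RW1/US1/PS0)
  lvl2: tbl 0x32, slot 0 ⇒ 0x36007 (P1/RW1/US1/PS0)
  ⇒ phys 0x36A34  [3 reads]

Access #0 fault: NONE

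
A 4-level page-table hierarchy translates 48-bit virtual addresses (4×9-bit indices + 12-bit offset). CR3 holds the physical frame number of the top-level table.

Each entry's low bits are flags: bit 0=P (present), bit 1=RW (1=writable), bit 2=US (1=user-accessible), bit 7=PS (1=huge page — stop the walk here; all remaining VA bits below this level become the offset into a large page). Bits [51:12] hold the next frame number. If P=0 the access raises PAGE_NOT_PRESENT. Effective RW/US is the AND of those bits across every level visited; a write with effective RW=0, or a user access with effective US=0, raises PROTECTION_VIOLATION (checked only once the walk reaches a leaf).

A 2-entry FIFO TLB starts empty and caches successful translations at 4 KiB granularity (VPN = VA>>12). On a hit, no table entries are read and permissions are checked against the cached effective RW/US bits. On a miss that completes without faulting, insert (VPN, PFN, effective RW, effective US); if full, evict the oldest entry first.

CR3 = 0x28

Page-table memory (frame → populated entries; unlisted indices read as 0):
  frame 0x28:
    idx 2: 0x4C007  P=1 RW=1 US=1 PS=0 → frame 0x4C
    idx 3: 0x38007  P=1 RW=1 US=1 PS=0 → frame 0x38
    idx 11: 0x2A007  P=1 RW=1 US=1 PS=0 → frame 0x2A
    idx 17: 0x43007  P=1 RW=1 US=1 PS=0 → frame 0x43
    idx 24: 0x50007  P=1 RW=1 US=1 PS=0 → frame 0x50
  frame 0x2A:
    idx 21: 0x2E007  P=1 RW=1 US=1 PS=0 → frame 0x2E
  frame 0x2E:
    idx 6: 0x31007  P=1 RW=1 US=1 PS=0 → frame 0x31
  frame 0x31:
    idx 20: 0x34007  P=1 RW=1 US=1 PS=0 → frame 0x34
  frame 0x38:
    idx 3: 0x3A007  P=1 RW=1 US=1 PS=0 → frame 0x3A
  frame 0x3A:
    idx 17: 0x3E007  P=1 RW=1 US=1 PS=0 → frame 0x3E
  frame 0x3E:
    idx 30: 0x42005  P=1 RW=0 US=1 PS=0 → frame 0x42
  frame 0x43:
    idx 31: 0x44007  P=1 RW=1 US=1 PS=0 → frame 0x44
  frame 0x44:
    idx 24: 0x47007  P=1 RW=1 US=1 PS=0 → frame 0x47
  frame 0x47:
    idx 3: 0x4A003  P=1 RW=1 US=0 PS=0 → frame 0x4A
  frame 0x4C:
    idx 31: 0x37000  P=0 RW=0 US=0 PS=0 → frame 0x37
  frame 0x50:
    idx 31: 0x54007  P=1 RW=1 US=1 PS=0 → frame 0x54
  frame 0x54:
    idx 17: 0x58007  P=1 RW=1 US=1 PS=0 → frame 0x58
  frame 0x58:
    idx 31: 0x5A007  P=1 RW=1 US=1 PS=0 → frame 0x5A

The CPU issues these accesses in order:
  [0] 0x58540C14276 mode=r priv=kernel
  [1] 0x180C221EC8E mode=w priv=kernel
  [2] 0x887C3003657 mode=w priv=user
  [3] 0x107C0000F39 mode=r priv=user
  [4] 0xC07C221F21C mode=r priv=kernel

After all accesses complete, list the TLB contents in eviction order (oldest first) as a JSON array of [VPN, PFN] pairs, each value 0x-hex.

Per-access translation:
#0 VA=0x58540C14276 (r,kernel):
  [0] read 0x28 idx=11: raw=0x2A007 flags P=1 W=1 U=1 S=0
  [1] read 0x2A idx=21: raw=0x2E007 flags P=1 W=1 U=1 S=0
  [2] read 0x2E idx=6: raw=0x31007 flags P=1 W=1 U=1 S=0
  [3] read 0x31 idx=20: raw=0x34007 flags P=1 W=1 U=1 S=0
  ⇒ phys 0x34276  [4 reads]
#1 VA=0x180C221EC8E (w,kernel):
  [0] read 0x28 idx=3: raw=0x38007 flags P=1 W=1 U=1 S=0
  [1] read 0x38 idx=3: raw=0x3A007 flags P=1 W=1 U=1 S=0
  [2] read 0x3A idx=17: raw=0x3E007 flags P=1 W=1 U=1 S=0
  [3] read 0x3E idx=30: raw=0x42005 flags P=1 W=0 U=1 S=0
  ⇒ fault: PROTECTION_VIOLATION  — 4 lookups
#2 VA=0x887C3003657 (w,user):
  [0] read 0x28 idx=17: raw=0x43007 flags P=1 W=1 U=1 S=0
  [1] read 0x43 idx=31: raw=0x44007 flags P=1 W=1 U=1 S=0
  [2] read 0x44 idx=24: raw=0x47007 flags P=1 W=1 U=1 S=0
  [3] read 0x47 idx=3: raw=0x4A003 flags P=1 W=1 U=0 S=0
  ⇒ fault: PROTECTION_VIOLATION  — 4 lookups
#3 VA=0x107C0000F39 (r,user):
  [0] read 0x28 idx=2: raw=0x4C007 flags P=1 W=1 U=1 S=0
  [1] read 0x4C idx=31: raw=0x37000 flags P=0 W=0 U=0 S=0
  ⇒ fault: PAGE_NOT_PRESENT  — 2 lookups
#4 VA=0xC07C221F21C (r,kernel):
  [0] read 0x28 idx=24: raw=0x50007 flags P=1 W=1 U=1 S=0
  [1] read 0x50 idx=31: raw=0x54007 flags P=1 W=1 U=1 S=0
  [2] read 0x54 idx=17: raw=0x58007 flags P=1 W=1 U=1 S=0
  [3] read 0x58 idx=31: raw=0x5A007 flags P=1 W=1 U=1 S=0
  ⇒ phys 0x5A21C  [4 reads]

TLB: [["0x58540C14", "0x34"], ["0xC07C221F", "0x5A"]]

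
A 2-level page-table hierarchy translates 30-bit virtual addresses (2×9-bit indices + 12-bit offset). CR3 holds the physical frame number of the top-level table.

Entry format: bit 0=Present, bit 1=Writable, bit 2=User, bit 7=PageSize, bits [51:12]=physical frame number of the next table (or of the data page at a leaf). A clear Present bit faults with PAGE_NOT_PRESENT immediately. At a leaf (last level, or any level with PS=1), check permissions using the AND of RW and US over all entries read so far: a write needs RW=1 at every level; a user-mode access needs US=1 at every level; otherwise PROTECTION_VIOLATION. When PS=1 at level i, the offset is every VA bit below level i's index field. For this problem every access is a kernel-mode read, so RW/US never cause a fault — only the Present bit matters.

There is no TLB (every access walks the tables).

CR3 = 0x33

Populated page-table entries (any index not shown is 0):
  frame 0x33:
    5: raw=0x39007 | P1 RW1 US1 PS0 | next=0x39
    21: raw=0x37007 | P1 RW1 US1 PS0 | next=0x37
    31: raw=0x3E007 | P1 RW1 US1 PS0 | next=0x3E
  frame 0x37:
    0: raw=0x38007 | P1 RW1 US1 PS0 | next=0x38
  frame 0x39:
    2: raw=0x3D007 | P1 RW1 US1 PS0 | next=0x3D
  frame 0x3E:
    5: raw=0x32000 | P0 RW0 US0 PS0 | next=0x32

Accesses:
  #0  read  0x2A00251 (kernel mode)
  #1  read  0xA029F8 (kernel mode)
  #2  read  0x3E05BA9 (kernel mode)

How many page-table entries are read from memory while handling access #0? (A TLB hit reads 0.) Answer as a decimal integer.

Per-access translation:
#0 VA=0x2A00251 (r,kernel):
  L0 @0x33[21] → 0x37007  P=1,RW=1,US=1,PS=0
  L1 @0x37[0] → 0x38007  P=1,RW=1,US=1,PS=0
  → PA=0x38251  (2 entries read)
#1 VA=0xA029F8 (r,kernel):
  L0 @0x33[5] → 0x39007  P=1,RW=1,US=1,PS=0
  L1 @0x39[2] → 0x3D007  P=1,RW=1,US=1,PS=0
  → PA=0x3D9F8  (2 entries read)
#2 VA=0x3E05BA9 (r,kernel):
  L0 @0x33[31] → 0x3E007  P=1,RW=1,US=1,PS=0
  L1 @0x3E[5] → 0x32000  P=0,RW=0,US=0,PS=0
  ✗ PAGE_NOT_PRESENT  [2 reads]

Entries read for #0: 2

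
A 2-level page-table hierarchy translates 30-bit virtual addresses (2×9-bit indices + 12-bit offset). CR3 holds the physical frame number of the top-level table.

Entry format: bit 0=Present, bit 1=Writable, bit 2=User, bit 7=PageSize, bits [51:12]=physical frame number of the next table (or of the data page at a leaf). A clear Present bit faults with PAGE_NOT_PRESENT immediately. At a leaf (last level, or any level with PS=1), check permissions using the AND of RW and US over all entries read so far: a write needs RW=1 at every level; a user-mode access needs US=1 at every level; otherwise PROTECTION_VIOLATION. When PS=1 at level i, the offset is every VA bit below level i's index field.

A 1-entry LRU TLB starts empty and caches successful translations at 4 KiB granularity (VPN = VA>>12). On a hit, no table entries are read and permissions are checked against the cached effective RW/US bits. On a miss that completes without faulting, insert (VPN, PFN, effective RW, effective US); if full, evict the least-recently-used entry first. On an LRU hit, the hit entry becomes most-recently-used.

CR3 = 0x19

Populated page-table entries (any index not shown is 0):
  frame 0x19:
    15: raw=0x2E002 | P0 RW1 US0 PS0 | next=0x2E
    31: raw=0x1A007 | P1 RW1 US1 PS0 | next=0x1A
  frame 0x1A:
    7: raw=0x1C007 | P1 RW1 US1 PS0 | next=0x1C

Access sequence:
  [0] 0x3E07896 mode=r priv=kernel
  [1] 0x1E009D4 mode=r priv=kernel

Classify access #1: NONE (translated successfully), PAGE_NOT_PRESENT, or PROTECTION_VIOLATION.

Per-access translation:
#0 VA=0x3E07896 (r,kernel):
  [0] read 0x19 idx=31: raw=0x1A007 flags P=1 W=1 U=1 S=0
  [1] read 0x1A idx=7: raw=0x1C007 flags P=1 W=1 U=1 S=0
  → PA=0x1C896  (2 entries read)
#1 VA=0x1E009D4 (r,kernel):
  [0] read 0x19 idx=15: raw=0x2E002 flags P=0 W=1 U=0 S=0
  ⇒ fault: PAGE_NOT_PRESENT  — 1 lookups

Access #1 fault: PAGE_NOT_PRESENT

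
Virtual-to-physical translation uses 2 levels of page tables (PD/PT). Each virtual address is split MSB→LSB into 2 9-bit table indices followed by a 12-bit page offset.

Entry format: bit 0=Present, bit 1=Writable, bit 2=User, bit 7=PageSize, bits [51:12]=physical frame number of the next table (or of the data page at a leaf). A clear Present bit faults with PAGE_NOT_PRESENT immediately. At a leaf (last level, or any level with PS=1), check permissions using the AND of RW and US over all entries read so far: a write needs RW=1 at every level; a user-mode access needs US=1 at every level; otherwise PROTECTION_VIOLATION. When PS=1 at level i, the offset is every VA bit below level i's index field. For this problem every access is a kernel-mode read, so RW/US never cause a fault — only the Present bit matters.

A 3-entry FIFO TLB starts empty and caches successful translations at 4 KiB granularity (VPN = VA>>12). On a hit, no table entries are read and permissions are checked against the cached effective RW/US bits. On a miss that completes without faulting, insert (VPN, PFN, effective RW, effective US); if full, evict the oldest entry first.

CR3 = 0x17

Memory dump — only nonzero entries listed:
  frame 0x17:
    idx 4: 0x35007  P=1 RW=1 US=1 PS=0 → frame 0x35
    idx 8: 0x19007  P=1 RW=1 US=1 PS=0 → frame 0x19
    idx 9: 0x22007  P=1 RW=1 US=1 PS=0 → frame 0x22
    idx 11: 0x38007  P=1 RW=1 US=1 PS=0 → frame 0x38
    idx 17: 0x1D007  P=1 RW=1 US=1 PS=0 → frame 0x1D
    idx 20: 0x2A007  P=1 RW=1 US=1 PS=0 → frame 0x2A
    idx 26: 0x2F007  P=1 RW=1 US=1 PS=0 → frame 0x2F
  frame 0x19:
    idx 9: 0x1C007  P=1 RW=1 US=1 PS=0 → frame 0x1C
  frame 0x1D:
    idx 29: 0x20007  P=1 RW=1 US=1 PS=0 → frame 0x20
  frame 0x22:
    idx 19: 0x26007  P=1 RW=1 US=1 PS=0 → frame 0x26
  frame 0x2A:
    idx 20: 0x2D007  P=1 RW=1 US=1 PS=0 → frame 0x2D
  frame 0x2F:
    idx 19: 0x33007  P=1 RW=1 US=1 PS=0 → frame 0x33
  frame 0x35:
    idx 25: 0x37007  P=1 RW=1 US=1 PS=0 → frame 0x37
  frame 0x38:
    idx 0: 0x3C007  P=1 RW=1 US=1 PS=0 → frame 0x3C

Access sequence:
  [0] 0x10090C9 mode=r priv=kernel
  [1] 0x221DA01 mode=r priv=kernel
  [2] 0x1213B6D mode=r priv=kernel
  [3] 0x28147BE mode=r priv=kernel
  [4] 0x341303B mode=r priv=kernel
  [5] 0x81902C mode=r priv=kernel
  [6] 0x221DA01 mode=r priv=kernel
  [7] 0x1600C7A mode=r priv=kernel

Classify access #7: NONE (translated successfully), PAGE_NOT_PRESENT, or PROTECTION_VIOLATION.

Trace:
#0 VA=0x10090C9 (r,kernel):
  [0] read 0x17 idx=8: raw=0x19007 flags P=1 W=1 U=1 S=0
  [1] read 0x19 idx=9: raw=0x1C007 flags P=1 W=1 U=1 S=0
  ⇒ phys 0x1C0C9  [2 reads]
#1 VA=0x221DA01 (r,kernel):
  [0] read 0x17 idx=17: raw=0x1D007 flags P=1 W=1 U=1 S=0
  [1] read 0x1D idx=29: raw=0x20007 flags P=1 W=1 U=1 S=0
  ⇒ phys 0x20A01  [2 reads]
#2 VA=0x1213B6D (r,kernel):
  [0] read 0x17 idx=9: raw=0x22007 flags P=1 W=1 U=1 S=0
  [1] read 0x22 idx=19: raw=0x26007 flags P=1 W=1 U=1 S=0
  ⇒ phys 0x26B6D  [2 reads]
#3 VA=0x28147BE (r,kernel):
  [0] read 0x17 idx=20: raw=0x2A007 flags P=1 W=1 U=1 S=0
  [1] read 0x2A idx=20: raw=0x2D007 flags P=1 W=1 U=1 S=0
  ⇒ phys 0x2D7BE  [2 reads]
#4 VA=0x341303B (r,kernel):
  [0] read 0x17 idx=26: raw=0x2F007 flags P=1 W=1 U=1 S=0
  [1] read 0x2F idx=19: raw=0x33007 flags P=1 W=1 U=1 S=0
  ⇒ phys 0x3303B  [2 reads]
#5 VA=0x81902C (r,kernel):
  [0] read 0x17 idx=4: raw=0x35007 flags P=1 W=1 U=1 S=0
  [1] read 0x35 idx=25: raw=0x37007 flags P=1 W=1 U=1 S=0
  ⇒ phys 0x3702C  [2 reads]
#6 VA=0x221DA01 (r,kernel):
  [0] read 0x17 idx=17: raw=0x1D007 flags P=1 W=1 U=1 S=0
  [1] read 0x1D idx=29: raw=0x20007 flags P=1 W=1 U=1 S=0
  ⇒ phys 0x20A01  [2 reads]
#7 VA=0x1600C7A (r,kernel):
  [0] read 0x17 idx=11: raw=0x38007 flags P=1 W=1 U=1 S=0
  [1] read 0x38 idx=0: raw=0x3C007 flags P=1 W=1 U=1 S=0
  ⇒ phys 0x3CC7A  [2 reads]

Access #7 fault: NONE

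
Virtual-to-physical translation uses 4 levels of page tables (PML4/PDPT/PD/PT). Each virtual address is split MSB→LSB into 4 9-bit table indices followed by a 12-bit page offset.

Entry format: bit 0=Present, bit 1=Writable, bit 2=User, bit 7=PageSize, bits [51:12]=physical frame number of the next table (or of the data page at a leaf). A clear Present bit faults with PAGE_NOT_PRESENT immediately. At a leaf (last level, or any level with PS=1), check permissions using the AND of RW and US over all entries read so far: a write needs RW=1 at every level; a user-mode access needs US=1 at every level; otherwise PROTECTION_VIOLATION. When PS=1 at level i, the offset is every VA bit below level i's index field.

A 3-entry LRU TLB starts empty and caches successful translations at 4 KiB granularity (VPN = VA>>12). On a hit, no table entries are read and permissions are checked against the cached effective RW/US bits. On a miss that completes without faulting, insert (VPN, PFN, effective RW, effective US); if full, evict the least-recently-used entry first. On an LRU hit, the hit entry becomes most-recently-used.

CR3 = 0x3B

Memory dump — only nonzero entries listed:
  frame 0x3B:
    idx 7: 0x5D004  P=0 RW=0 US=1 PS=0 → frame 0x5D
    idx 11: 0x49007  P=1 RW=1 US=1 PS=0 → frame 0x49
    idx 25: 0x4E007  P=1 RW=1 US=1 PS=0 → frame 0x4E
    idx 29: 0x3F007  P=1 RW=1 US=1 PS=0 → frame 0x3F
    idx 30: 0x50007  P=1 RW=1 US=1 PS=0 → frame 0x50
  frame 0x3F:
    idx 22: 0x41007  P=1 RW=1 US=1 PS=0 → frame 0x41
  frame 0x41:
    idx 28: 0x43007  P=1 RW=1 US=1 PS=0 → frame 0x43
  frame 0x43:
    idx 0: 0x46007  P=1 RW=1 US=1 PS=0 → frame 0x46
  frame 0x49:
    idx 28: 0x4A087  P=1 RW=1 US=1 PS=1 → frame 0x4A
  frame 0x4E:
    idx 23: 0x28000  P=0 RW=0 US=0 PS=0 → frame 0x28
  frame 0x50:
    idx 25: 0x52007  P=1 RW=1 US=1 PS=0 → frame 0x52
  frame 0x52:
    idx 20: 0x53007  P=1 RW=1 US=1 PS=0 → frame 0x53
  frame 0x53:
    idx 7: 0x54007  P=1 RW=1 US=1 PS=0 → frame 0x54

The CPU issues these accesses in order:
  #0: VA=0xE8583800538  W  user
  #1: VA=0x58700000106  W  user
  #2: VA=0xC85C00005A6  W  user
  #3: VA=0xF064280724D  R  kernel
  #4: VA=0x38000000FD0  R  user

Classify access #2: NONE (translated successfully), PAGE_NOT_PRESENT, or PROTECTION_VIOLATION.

Per-access translation:
#0 VA=0xE8583800538 (w,user):
  lvl0: tbl 0x3B, slot 29 ⇒ 0x3F007 (P1/RW1/US1/PS0)
  lvl1: tbl 0x3F, slot 22 ⇒ 0x41007 (P1/RW1/US1/PS0)
  lvl2: tbl 0x41, slot 28 ⇒ 0x43007 (P1/RW1/US1/PS0)
  lvl3: tbl 0x43, slot 0 ⇒ 0x46007 (P1/RW1/US1/PS0)
  → PA=0x46538  (4 entries read)
#1 VA=0x58700000106 (w,user):
  lvl0: tbl 0x3B, slot 11 ⇒ 0x49007 (P1/RW1/US1/PS0)
  lvl1: tbl 0x49, slot 28 ⇒ 0x4A087 (P1/RW1/US1/PS1)
  → PA=0x4A106 (huge @L1)  (2 entries read)
#2 VA=0xC85C00005A6 (w,user):
  lvl0: tbl 0x3B, slot 25 ⇒ 0x4E007 (P1/RW1/US1/PS0)
  lvl1: tbl 0x4E, slot 23 ⇒ 0x28000 (P0/RW0/US0/PS0)
  ✗ PAGE_NOT_PRESENT  [2 reads]
#3 VA=0xF064280724D (r,kernel):
  lvl0: tbl 0x3B, slot 30 ⇒ 0x50007 (P1/RW1/US1/PS0)
  lvl1: tbl 0x50, slot 25 ⇒ 0x52007 (P1/RW1/US1/PS0)
  lvl2: tbl 0x52, slot 20 ⇒ 0x53007 (P1/RW1/US1/PS0)
  lvl3: tbl 0x53, slot 7 ⇒ 0x54007 (P1/RW1/US1/PS0)
  → PA=0x5424D  (4 entries read)
#4 VA=0x38000000FD0 (r,user):
  lvl0: tbl 0x3B, slot 7 ⇒ 0x5D004 (P0/RW0/US1/PS0)
  ✗ PAGE_NOT_PRESENT  [1 reads]

Access #2 fault: PAGE_NOT_PRESENT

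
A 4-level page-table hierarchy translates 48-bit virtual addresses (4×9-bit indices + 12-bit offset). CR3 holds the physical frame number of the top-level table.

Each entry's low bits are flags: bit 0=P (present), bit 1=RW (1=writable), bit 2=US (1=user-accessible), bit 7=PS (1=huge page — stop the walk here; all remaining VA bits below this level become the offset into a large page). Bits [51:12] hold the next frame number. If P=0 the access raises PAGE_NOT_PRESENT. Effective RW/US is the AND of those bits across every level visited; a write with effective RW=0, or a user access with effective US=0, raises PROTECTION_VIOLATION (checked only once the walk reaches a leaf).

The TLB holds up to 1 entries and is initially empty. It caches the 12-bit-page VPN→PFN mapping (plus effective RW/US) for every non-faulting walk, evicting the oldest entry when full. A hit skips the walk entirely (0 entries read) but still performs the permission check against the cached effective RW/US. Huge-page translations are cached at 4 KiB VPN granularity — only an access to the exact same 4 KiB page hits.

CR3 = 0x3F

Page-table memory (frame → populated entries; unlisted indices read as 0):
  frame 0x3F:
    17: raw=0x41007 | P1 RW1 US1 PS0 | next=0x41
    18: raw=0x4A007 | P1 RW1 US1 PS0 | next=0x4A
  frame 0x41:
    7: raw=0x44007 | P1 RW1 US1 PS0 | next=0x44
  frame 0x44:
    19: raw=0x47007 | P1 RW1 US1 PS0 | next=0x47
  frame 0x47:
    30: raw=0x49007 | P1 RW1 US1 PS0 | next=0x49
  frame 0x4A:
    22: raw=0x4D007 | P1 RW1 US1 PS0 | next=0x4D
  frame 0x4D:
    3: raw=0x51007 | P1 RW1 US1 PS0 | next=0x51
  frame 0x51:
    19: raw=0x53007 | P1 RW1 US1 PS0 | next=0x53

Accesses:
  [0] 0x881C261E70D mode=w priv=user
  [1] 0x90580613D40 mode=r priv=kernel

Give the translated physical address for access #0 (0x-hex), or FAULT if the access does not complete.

Per-access translation:
#0 VA=0x881C261E70D (w,user):
  [0] read 0x3F idx=17: raw=0x41007 flags P=1 W=1 U=1 S=0
  [1] read 0x41 idx=7: raw=0x44007 flags P=1 W=1 U=1 S=0
  [2] read 0x44 idx=19: raw=0x47007 flags P=1 W=1 U=1 S=0
  [3] read 0x47 idx=30: raw=0x49007 flags P=1 W=1 U=1 S=0
  ✓ 0x4970D  — 4 lookups
#1 VA=0x90580613D40 (r,kernel):
  [0] read 0x3F idx=18: raw=0x4A007 flags P=1 W=1 U=1 S=0
  [1] read 0x4A idx=22: raw=0x4D007 flags P=1 W=1 U=1 S=0
  [2] read 0x4D idx=3: raw=0x51007 flags P=1 W=1 U=1 S=0
  [3] read 0x51 idx=19: raw=0x53007 flags P=1 W=1 U=1 S=0
  ✓ 0x53D40  — 4 lookups

Access #0 PA: 0x4970D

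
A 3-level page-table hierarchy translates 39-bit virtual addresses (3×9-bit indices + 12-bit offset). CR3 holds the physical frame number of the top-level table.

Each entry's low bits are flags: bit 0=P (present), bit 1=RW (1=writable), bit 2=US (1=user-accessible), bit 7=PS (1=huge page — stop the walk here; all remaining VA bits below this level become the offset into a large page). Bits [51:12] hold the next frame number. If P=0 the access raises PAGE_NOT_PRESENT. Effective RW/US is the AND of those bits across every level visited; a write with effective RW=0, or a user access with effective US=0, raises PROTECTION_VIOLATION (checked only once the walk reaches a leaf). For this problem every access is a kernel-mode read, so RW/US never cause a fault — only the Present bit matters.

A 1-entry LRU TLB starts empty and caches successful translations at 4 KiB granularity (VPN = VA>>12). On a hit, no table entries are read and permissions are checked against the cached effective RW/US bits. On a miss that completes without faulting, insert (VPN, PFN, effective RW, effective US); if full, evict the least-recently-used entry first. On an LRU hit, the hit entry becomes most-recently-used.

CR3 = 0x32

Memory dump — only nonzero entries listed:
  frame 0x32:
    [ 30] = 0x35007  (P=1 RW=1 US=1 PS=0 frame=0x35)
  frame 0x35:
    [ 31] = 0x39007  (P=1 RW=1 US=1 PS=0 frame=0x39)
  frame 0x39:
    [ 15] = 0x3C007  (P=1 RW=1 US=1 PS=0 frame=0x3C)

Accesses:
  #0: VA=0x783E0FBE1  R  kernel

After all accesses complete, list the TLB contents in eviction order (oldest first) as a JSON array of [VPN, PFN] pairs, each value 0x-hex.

Walk each access:
#0 VA=0x783E0FBE1 (r,kernel):
  [0] read 0x32 idx=30: raw=0x35007 flags P=1 W=1 U=1 S=0
  [1] read 0x35 idx=31: raw=0x39007 flags P=1 W=1 U=1 S=0
  [2] read 0x39 idx=15: raw=0x3C007 flags P=1 W=1 U=1 S=0
  ✓ 0x3CBE1  — 3 lookups

TLB: [["0x783E0F", "0x3C"]]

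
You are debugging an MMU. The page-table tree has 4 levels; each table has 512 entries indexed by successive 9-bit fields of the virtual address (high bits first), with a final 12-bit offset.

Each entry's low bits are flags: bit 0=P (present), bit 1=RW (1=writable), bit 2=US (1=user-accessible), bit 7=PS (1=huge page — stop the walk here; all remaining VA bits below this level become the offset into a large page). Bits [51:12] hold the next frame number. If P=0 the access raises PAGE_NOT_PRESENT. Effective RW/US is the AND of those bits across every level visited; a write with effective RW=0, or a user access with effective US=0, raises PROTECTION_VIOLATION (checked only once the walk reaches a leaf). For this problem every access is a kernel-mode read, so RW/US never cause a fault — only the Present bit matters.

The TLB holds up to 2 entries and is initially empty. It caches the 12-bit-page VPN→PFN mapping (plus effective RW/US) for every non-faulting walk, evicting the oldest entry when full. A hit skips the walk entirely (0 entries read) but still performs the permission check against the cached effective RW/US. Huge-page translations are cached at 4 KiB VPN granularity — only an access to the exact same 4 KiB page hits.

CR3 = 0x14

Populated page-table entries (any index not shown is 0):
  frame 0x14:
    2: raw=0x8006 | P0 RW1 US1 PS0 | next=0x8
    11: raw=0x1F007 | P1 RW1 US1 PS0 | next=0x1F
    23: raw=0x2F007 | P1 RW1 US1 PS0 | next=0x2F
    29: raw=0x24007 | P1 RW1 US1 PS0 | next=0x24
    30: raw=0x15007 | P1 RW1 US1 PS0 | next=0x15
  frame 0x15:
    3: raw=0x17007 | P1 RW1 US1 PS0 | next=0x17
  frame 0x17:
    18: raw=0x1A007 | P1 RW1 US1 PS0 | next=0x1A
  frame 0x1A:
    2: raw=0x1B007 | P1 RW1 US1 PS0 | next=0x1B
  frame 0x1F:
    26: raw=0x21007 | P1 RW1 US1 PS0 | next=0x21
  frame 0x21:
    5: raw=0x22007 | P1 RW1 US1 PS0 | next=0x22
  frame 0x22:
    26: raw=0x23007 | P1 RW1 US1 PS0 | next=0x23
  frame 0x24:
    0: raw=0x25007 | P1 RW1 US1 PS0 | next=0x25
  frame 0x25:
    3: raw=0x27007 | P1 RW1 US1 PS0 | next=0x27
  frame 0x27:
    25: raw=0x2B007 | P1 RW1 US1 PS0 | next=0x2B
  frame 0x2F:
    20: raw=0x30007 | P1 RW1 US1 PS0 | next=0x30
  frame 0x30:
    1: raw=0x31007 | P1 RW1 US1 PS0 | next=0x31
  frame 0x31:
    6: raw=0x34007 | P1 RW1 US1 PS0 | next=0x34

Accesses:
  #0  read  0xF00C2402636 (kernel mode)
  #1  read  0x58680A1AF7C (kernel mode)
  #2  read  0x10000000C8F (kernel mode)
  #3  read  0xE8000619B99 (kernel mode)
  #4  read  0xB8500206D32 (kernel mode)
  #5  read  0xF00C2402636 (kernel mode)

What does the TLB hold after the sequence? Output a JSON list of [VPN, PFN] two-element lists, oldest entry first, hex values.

Trace:
#0 VA=0xF00C2402636 (r,kernel):
  L0 @0x14[30] → 0x15007  P=1,RW=1,US=1,PS=0
  L1 @0x15[3] → 0x17007  P=1,RW=1,US=1,PS=0
  L2 @0x17[18] → 0x1A007  P=1,RW=1,US=1,PS=0
  L3 @0x1A[2] → 0x1B007  P=1,RW=1,US=1,PS=0
  ✓ 0x1B636  — 4 lookups
#1 VA=0x58680A1AF7C (r,kernel):
  L0 @0x14[11] → 0x1F007  P=1,RW=1,US=1,PS=0
  L1 @0x1F[26] → 0x21007  P=1,RW=1,US=1,PS=0
  L2 @0x21[5] → 0x22007  P=1,RW=1,US=1,PS=0
  L3 @0x22[26] → 0x23007  P=1,RW=1,US=1,PS=0
  ✓ 0x23F7C  — 4 lookups
#2 VA=0x10000000C8F (r,kernel):
  L0 @0x14[2] → 0x8006  P=0,RW=1,US=1,PS=0
  ✗ PAGE_NOT_PRESENT  [1 reads]
#3 VA=0xE8000619B99 (r,kernel):
  L0 @0x14[29] → 0x24007  P=1,RW=1,US=1,PS=0
  L1 @0x24[0] → 0x25007  P=1,RW=1,US=1,PS=0
  L2 @0x25[3] → 0x27007  P=1,RW=1,US=1,PS=0
  L3 @0x27[25] → 0x2B007  P=1,RW=1,US=1,PS=0
  ✓ 0x2BB99  — 4 lookups
#4 VA=0xB8500206D32 (r,kernel):
  L0 @0x14[23] → 0x2F007  P=1,RW=1,US=1,PS=0
  L1 @0x2F[20] → 0x30007  P=1,RW=1,US=1,PS=0
  L2 @0x30[1] → 0x31007  P=1,RW=1,US=1,PS=0
  L3 @0x31[6] → 0x34007  P=1,RW=1,US=1,PS=0
  ✓ 0x34D32  — 4 lookups
#5 VA=0xF00C2402636 (r,kernel):
  L0 @0x14[30] → 0x15007  P=1,RW=1,US=1,PS=0
  L1 @0x15[3] → 0x17007  P=1,RW=1,US=1,PS=0
  L2 @0x17[18] → 0x1A007  P=1,RW=1,US=1,PS=0
  L3 @0x1A[2] → 0x1B007  P=1,RW=1,US=1,PS=0
  ✓ 0x1B636  — 4 lookups

TLB: [["0xB8500206", "0x34"], ["0xF00C2402", "0x1B"]]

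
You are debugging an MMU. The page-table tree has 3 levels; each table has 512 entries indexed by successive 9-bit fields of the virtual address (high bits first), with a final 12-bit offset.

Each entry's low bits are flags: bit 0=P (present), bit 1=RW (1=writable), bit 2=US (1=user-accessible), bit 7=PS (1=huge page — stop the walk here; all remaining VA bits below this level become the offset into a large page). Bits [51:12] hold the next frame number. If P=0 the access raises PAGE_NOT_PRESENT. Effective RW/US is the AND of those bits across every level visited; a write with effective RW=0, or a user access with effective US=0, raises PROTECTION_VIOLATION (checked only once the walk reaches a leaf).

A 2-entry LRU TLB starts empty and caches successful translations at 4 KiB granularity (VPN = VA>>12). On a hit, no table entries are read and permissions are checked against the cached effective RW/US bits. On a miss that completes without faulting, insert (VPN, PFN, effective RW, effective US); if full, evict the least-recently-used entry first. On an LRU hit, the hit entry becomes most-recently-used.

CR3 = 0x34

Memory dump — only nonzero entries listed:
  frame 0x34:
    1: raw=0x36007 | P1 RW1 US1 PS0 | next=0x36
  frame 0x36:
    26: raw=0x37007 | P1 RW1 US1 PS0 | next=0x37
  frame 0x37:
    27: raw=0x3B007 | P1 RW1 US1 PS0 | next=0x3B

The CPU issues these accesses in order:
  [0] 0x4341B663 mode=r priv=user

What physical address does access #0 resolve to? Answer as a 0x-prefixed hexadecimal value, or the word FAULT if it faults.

Per-access translation:
#0 VA=0x4341B663 (r,user):
  L0 @0x34[1] → 0x36007  P=1,RW=1,US=1,PS=0
  L1 @0x36[26] → 0x37007  P=1,RW=1,US=1,PS=0
  L2 @0x37[27] → 0x3B007  P=1,RW=1,US=1,PS=0
  ✓ 0x3B663  — 3 lookups

Access #0 PA: 0x3B663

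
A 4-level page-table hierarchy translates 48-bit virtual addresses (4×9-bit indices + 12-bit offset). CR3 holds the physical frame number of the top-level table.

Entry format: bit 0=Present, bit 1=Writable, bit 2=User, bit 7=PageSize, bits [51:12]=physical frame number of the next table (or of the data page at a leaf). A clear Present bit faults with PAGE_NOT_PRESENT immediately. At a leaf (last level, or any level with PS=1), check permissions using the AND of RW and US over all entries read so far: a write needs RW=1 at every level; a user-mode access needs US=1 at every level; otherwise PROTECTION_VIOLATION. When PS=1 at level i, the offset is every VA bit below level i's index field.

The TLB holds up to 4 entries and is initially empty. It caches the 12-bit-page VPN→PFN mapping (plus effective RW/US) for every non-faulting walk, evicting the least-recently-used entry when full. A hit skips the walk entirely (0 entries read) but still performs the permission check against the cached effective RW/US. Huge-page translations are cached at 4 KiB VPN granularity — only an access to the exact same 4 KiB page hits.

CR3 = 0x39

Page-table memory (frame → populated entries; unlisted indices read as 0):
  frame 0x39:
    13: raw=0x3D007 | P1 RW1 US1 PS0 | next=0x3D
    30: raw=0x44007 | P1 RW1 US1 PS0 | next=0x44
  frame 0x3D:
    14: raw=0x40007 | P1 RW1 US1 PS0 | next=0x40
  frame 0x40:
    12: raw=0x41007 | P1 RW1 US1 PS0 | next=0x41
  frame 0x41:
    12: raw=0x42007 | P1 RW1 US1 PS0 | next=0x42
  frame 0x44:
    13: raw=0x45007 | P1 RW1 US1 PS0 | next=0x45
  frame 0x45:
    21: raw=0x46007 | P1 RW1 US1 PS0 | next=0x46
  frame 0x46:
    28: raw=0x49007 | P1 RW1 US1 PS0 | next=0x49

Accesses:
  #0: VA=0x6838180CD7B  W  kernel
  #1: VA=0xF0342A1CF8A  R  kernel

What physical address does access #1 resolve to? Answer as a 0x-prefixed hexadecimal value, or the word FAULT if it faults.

Walk each access:
#0 VA=0x6838180CD7B (w,kernel):
  L0: frame=0x39 idx=13 entry=0x3D007 [P=1 RW=1 US=1 PS=0]
  L1: frame=0x3D idx=14 entry=0x40007 [P=1 RW=1 US=1 PS=0]
  L2: frame=0x40 idx=12 entry=0x41007 [P=1 RW=1 US=1 PS=0]
  L3: frame=0x41 idx=12 entry=0x42007 [P=1 RW=1 US=1 PS=0]
  ✓ 0x42D7B  — 4 lookups
#1 VA=0xF0342A1CF8A (r,kernel):
  L0: frame=0x39 idx=30 entry=0x44007 [P=1 RW=1 US=1 PS=0]
  L1: frame=0x44 idx=13 entry=0x45007 [P=1 RW=1 US=1 PS=0]
  L2: frame=0x45 idx=21 entry=0x46007 [P=1 RW=1 US=1 PS=0]
  L3: frame=0x46 idx=28 entry=0x49007 [P=1 RW=1 US=1 PS=0]
  ✓ 0x49F8A  — 4 lookups

Access #1 PA: 0x49F8A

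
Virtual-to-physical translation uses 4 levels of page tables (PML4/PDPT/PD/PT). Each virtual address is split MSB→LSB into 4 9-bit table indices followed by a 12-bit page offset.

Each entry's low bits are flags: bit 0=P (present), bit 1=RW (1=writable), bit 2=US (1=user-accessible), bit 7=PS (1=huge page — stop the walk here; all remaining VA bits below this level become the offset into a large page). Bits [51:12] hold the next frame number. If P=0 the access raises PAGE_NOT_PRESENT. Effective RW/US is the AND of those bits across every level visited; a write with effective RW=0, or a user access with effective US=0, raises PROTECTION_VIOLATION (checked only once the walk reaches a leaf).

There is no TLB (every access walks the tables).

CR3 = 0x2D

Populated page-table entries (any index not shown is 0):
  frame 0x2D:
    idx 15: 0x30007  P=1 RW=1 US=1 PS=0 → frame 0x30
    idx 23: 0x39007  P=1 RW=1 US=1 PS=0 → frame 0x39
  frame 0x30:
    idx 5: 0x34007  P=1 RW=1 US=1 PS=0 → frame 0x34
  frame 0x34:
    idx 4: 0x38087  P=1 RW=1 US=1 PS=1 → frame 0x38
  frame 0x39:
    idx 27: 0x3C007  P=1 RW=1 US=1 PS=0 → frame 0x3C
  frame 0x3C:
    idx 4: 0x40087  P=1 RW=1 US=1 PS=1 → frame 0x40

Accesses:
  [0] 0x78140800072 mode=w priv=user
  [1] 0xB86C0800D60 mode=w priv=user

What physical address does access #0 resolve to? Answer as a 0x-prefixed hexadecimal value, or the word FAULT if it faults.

Trace:
#0 VA=0x78140800072 (w,user):
  L0: frame=0x2D idx=15 entry=0x30007 [P=1 RW=1 US=1 PS=0]
  L1: frame=0x30 idx=5 entry=0x34007 [P=1 RW=1 US=1 PS=0]
  L2: frame=0x34 idx=4 entry=0x38087 [P=1 RW=1 US=1 PS=1]
  ✓ 0x38072 (huge @L2)  — 3 lookups
#1 VA=0xB86C0800D60 (w,user):
  L0: frame=0x2D idx=23 entry=0x39007 [P=1 RW=1 US=1 PS=0]
  L1: frame=0x39 idx=27 entry=0x3C007 [P=1 RW=1 US=1 PS=0]
  L2: frame=0x3C idx=4 entry=0x40087 [P=1 RW=1 US=1 PS=1]
  ✓ 0x40D60 (huge @L2)  — 3 lookups

Access #0 PA: 0x38072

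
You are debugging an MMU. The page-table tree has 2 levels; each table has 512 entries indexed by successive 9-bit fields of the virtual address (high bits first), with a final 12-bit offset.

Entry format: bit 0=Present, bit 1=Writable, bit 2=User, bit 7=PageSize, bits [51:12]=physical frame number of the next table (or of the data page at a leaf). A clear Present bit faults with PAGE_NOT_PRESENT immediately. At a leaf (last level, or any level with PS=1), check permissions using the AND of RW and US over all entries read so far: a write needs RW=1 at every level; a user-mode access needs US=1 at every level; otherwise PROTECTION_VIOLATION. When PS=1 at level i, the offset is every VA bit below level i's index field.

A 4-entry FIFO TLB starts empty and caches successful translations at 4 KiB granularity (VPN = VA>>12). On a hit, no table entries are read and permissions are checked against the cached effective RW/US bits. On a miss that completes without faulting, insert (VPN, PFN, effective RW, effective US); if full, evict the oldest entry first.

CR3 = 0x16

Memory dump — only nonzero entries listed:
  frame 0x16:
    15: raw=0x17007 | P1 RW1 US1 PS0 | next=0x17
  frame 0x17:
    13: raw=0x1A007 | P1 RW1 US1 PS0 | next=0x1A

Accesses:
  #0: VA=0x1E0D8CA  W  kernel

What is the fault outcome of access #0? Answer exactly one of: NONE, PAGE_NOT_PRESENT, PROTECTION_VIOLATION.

Per-access translation:
#0 VA=0x1E0D8CA (w,kernel):
  L0: frame=0x16 idx=15 entry=0x17007 [P=1 RW=1 US=1 PS=0]
  L1: frame=0x17 idx=13 entry=0x1A007 [P=1 RW=1 US=1 PS=0]
  ⇒ phys 0x1A8CA  [2 reads]

Access #0 fault: NONE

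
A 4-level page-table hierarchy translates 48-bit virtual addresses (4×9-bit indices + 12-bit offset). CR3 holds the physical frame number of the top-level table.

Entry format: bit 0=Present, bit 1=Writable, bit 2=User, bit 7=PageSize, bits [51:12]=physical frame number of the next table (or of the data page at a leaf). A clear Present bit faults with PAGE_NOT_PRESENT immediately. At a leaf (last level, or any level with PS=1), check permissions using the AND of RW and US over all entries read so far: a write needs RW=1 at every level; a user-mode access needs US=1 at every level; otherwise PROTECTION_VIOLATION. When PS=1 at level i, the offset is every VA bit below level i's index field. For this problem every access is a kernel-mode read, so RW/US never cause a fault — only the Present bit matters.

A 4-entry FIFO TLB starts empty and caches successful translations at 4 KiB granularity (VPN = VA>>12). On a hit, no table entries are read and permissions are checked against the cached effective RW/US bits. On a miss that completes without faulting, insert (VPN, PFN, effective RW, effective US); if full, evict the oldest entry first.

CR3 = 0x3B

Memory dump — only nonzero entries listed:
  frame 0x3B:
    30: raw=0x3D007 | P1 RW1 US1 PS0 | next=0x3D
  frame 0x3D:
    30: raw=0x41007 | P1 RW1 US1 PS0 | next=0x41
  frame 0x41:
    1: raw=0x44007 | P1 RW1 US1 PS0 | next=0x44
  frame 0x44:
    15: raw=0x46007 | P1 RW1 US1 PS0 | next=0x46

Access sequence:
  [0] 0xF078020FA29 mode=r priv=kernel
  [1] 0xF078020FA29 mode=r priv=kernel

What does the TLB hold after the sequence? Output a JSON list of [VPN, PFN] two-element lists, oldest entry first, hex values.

Per-access translation:
#0 VA=0xF078020FA29 (r,kernel):
  [0] read 0x3B idx=30: raw=0x3D007 flags P=1 W=1 U=1 S=0
  [1] read 0x3D idx=30: raw=0x41007 flags P=1 W=1 U=1 S=0
  [2] read 0x41 idx=1: raw=0x44007 flags P=1 W=1 U=1 S=0
  [3] read 0x44 idx=15: raw=0x46007 flags P=1 W=1 U=1 S=0
  → PA=0x46A29  (4 entries read)
#1 VA=0xF078020FA29 (r,kernel):
  TLB hit vpn=0xF078020F → PA=0x46A29

TLB: [["0xF078020F", "0x46"]]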